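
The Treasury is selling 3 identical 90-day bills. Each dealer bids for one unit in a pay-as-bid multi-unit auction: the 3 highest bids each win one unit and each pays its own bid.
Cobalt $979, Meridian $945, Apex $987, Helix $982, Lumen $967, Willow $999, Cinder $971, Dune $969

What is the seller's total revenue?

Ordering the bids: 999 (Willow), 987 (Apex), 982 (Helix), 979 (Cobalt), 971 (Cinder), …
Top 3: Willow, Apex, Helix.
Total revenue = 999 + 987 + 982 = $2,968.

Total revenue: $2,968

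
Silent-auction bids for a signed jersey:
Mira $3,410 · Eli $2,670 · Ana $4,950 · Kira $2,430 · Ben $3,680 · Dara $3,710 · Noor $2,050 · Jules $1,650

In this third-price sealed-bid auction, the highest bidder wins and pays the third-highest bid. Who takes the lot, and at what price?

Third-price sealed-bid auction: the highest bidder wins and pays the third-highest bid.
Sorting bids: 4,950 (Ana) > 3,710 (Dara) > 3,680 (Ben) > 3,410 (Mira) > 2,670 (Eli) > 2,430 (Kira) > …
Ana wins; payment is bid #3 in the ranking = $3,680.

Ana pays $3,680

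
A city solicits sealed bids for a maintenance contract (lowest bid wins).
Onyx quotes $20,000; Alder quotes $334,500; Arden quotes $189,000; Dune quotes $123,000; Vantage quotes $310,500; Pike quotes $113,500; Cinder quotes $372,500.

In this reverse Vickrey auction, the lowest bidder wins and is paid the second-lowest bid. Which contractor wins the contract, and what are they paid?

Bids in order: 20,000 (Onyx) < 113,500 (Pike) < 123,000 (Dune) < 189,000 (Arden) < 310,500 (Vantage) < 334,500 (Alder) < …
Second-price: Onyx is paid Pike's bid of $113,500.

Onyx is paid $113,500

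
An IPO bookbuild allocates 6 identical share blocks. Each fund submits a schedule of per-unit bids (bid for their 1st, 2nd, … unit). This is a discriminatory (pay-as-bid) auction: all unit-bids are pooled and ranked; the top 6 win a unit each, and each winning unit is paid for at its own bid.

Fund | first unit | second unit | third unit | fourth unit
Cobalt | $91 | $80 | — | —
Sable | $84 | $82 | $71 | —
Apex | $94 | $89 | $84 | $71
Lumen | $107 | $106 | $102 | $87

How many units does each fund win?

Apex 2, Cobalt 1, Lumen 3

Pooled unit-bids ranked (top 6): 107 (Lumen-1), 106 (Lumen-2), 102 (Lumen-3), 94 (Apex-1), 91 (Cobalt-1), 89 (Apex-2)
Next rejected bid: $87 (not a price — pay-as-bid).
Allocation: Apex 2, Cobalt 1, Lumen 3.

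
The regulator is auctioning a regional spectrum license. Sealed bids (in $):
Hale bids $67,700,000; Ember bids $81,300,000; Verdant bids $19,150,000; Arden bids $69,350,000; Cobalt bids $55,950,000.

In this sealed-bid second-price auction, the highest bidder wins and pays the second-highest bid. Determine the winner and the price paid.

Ember pays $69,350,000

Bids in order: 81,300,000 (Ember) > 69,350,000 (Arden) > 67,700,000 (Hale) > 55,950,000 (Cobalt) > 19,150,000 (Verdant)
Second-price: Ember pays Arden's bid of $69,350,000.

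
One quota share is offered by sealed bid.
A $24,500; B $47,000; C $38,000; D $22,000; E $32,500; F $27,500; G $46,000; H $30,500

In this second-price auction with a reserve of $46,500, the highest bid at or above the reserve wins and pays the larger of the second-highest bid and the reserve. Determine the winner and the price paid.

B pays $46,500

Sorting bids: 47,000 (B) > 46,000 (G) > 38,000 (C) > 32,500 (E) > 30,500 (H) > 27,500 (F) > …
Highest eligible bid: B at $47,000.
Second-highest bid $46,000 is below the reserve $46,500, so the reserve binds → payment $46,500.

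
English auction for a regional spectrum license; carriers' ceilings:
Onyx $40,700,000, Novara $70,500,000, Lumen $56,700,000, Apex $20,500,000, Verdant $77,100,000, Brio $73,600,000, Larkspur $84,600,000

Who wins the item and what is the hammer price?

Rule: the price rises until one bidder remains; the winner pays the price at which the last rival dropped out.
Limits ranked: 84,600,000 (Larkspur) > 77,100,000 (Verdant) > 73,600,000 (Brio) > 70,500,000 (Novara) > 56,700,000 (Lumen) > 40,700,000 (Onyx) > …
Once the price passes $77,100,000, only Larkspur is left; the hammer falls at Verdant's limit of $77,100,000.

Larkspur wins at $77,100,000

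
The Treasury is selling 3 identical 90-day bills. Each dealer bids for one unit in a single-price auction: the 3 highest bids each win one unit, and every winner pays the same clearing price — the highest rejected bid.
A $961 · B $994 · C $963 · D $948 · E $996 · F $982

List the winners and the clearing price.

Sorting: 996 (E), 994 (B), 982 (F), 963 (C), 961 (A), …
Top 3: E, B, F.
First losing bid is C's $963, which sets the uniform price.

E, B, F; each pays $963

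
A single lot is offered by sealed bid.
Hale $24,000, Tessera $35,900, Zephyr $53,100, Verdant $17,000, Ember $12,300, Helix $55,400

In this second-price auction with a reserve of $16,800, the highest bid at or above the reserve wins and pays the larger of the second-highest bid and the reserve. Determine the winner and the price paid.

Bids ranked: 55,400 (Helix) > 53,100 (Zephyr) > 35,900 (Tessera) > 24,000 (Hale) > 17,000 (Verdant) > 12,300 (Ember)
Highest eligible bid: Helix at $55,400.
max(second-highest $53,100, reserve $16,800) = $53,100; the reserve does not bind.

Helix pays $53,100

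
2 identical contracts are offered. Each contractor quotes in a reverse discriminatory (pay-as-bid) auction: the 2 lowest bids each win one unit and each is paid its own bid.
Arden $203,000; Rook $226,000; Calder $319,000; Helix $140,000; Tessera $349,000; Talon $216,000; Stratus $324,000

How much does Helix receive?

Helix is paid $140,000

Sorting: 140,000 (Helix), 203,000 (Arden), 216,000 (Talon), 226,000 (Rook), …
Winners (2 units): Helix, Arden.
Helix wins → own bid $140,000.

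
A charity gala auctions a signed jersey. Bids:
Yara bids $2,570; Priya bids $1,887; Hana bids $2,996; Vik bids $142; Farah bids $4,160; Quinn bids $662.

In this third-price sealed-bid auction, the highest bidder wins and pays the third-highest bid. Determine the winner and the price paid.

Farah pays $2,570

Bids in order: 4,160 (Farah) > 2,996 (Hana) > 2,570 (Yara) > 1,887 (Priya) > 662 (Quinn) > 142 (Vik)
Farah is highest; pays the third-highest bid, $2,570.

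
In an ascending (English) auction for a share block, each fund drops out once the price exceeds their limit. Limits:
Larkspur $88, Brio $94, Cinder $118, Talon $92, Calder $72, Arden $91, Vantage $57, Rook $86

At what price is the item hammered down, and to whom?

Cinder wins at $94

Limits ranked: 118 (Cinder) > 94 (Brio) > 92 (Talon) > 91 (Arden) > 88 (Larkspur) > 86 (Rook) > …
Once the price passes $94, only Cinder is left; the hammer falls at Brio's limit of $94.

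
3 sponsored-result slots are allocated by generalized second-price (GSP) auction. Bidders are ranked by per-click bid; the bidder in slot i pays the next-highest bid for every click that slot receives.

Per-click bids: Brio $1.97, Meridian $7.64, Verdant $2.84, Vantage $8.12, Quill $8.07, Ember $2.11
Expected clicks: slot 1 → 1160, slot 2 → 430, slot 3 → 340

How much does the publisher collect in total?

Total revenue: $13612.00

Ranked by bid: $8.12 (Vantage) > $8.07 (Quill) > $7.64 (Meridian) > $2.84 (Verdant) > …
Slot 1: Vantage pays $8.07 × 1160 = $9361.20
Slot 2: Quill pays $7.64 × 430 = $3285.20
Slot 3: Meridian pays $2.84 × 340 = $965.60
Total = $13612.00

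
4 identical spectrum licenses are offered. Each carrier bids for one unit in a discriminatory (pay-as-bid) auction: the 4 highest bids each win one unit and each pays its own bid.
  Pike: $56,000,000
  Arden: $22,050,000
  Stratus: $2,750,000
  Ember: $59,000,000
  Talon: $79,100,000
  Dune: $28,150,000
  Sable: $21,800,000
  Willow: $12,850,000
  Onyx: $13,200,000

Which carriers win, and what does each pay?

Bids ranked high→low: 79,100,000 (Talon), 59,000,000 (Ember), 56,000,000 (Pike), 28,150,000 (Dune), 22,050,000 (Arden), 21,800,000 (Sable), …
The 4 highest are Talon, Ember, Pike, Dune.
Each winner pays its own bid: Talon $79,100,000, Ember $59,000,000, Pike $56,000,000, Dune $28,150,000.

Talon $79,100,000, Ember $59,000,000, Pike $56,000,000, Dune $28,150,000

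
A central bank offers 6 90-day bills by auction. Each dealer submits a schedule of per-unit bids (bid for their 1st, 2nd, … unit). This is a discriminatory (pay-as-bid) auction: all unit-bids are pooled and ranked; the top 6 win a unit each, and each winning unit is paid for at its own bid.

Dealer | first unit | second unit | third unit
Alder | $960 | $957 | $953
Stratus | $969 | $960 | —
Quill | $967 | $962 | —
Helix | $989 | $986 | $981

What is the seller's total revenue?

Merging the schedules and taking the best 6: 989 (Helix-1), 986 (Helix-2), 981 (Helix-3), 969 (Stratus-1), 967 (Quill-1), 962 (Quill-2)
Next rejected bid: $960 (not a price — pay-as-bid).
Each winning unit pays its own bid.
Revenue = 989 + 986 + 981 + 969 + 967 + 962 = $5,854.

Total revenue: $5,854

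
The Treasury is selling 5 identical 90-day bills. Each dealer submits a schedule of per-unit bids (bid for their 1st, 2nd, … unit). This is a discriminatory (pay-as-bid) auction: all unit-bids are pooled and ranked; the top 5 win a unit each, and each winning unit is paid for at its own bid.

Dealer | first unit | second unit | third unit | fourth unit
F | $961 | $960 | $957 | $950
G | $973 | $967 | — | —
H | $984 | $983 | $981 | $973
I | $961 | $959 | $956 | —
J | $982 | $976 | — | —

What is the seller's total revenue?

Merging the schedules and taking the best 5: 984 (H-1), 983 (H-2), 982 (J-1), 981 (H-3), 976 (J-2)
Next rejected bid: $973 (not a price — pay-as-bid).
Each winning unit pays its own bid.
Revenue = 984 + 983 + 982 + 981 + 976 = $4,906.

Total revenue: $4,906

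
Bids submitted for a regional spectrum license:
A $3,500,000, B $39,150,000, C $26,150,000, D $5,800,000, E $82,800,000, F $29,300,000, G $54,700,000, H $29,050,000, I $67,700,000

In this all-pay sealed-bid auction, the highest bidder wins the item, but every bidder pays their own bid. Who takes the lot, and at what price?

E pays $82,800,000

All-pay sealed-bid auction: the highest bidder wins the item, but every bidder pays their own bid.
Bids in order: 82,800,000 (E) > 67,700,000 (I) > 54,700,000 (G) > 39,150,000 (B) > 29,300,000 (F) > 29,050,000 (H) > …
E wins with the top bid; all bids are sunk regardless.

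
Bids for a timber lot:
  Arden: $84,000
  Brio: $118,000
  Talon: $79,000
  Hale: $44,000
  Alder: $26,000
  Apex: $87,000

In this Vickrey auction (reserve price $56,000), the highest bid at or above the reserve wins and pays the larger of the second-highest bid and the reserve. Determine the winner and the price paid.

Sorting bids: 118,000 (Brio) > 87,000 (Apex) > 84,000 (Arden) > 79,000 (Talon) > 44,000 (Hale) > 26,000 (Alder)
Brio has the top bid at or above the reserve ($118,000).
max(second-highest $87,000, reserve $56,000) = $87,000; the reserve does not bind.

Brio pays $87,000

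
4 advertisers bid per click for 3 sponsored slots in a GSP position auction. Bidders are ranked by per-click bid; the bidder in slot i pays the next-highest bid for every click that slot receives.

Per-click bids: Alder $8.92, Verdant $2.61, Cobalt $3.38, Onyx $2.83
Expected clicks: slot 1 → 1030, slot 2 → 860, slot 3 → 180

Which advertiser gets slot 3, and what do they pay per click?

Onyx; $2.61 per click

Sorting advertisers: $8.92 (Alder) > $3.38 (Cobalt) > $2.83 (Onyx) > $2.61 (Verdant)
Slot 3 goes to the third-ranked bidder, Onyx, who pays the next bid down: $2.61/click.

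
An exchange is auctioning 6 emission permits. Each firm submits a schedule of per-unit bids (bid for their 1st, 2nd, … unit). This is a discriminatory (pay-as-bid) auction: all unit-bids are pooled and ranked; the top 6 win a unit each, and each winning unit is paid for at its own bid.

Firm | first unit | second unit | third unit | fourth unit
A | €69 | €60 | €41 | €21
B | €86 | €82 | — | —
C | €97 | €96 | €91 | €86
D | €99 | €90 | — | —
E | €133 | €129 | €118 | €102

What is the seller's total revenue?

Pooled unit-bids ranked (top 6): 133 (E-1), 129 (E-2), 118 (E-3), 102 (E-4), 99 (D-1), 97 (C-1)
Next rejected bid: €96 (not a price — pay-as-bid).
Each winning unit pays its own bid.
Revenue = 133 + 129 + 118 + 102 + 99 + 97 = €678.

Total revenue: €678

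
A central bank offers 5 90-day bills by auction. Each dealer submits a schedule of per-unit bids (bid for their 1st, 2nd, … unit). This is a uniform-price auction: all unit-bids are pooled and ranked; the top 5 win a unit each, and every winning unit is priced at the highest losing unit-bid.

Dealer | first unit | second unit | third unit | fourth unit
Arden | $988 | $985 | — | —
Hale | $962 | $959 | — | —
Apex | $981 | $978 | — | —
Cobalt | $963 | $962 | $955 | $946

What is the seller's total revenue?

All unit-bids, highest first — top 5: 988 (Arden-1), 985 (Arden-2), 981 (Apex-1), 978 (Apex-2), 963 (Cobalt-1)
First bid not allocated: $962.
Allocation: Apex 2, Arden 2, Cobalt 1. Every unit priced at $962.
Revenue = 5 × 962 = $4,810.

Total revenue: $4,810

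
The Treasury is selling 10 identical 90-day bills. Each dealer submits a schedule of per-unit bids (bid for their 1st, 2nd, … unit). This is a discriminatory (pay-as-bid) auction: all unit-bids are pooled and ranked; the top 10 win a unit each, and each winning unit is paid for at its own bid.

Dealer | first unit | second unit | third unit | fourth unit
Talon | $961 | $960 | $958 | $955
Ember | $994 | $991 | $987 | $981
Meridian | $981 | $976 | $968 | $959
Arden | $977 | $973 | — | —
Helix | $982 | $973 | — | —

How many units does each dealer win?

Merging the schedules and taking the best 10: 994 (Ember-1), 991 (Ember-2), 987 (Ember-3), 982 (Helix-1), 981 (Ember-4), 981 (Meridian-1), 977 (Arden-1), 976 (Meridian-2), 973 (Arden-2), 973 (Helix-2)
Next rejected bid: $968 (not a price — pay-as-bid).
Allocation: Arden 2, Ember 4, Helix 2, Meridian 2.

Arden 2, Ember 4, Helix 2, Meridian 2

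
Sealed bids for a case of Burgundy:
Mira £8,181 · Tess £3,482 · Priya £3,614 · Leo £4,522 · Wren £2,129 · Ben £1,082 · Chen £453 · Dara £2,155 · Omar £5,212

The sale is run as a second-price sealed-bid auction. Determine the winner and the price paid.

Mira pays £5,212

Rule: the highest bidder wins and pays the second-highest bid.
Bids in order: 8,181 (Mira) > 5,212 (Omar) > 4,522 (Leo) > 3,614 (Priya) > 3,482 (Tess) > 2,155 (Dara) > …
Mira is highest; pays the second-highest bid, £5,212.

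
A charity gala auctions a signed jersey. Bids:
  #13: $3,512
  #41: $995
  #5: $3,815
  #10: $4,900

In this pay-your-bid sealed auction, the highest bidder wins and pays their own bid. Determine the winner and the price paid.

#10 pays $4,900

Pay-your-bid sealed auction: the highest bidder wins and pays their own bid.
Bids in order: 4,900 (#10) > 3,815 (#5) > 3,512 (#13) > 995 (#41)
First-price: #10 pays what they bid, $4,900.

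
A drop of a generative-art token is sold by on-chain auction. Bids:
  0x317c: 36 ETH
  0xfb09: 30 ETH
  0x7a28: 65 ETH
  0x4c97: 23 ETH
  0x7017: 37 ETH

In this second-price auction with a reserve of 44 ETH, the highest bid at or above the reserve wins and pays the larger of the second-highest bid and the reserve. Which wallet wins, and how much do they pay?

Sorting bids: 65 (0x7a28) > 37 (0x7017) > 36 (0x317c) > 30 (0xfb09) > 23 (0x4c97)
0x7a28 has the top bid at or above the reserve (65 ETH).
Second-highest bid 37 ETH is below the reserve 44 ETH, so the reserve binds → payment 44 ETH.

0x7a28 pays 44 ETH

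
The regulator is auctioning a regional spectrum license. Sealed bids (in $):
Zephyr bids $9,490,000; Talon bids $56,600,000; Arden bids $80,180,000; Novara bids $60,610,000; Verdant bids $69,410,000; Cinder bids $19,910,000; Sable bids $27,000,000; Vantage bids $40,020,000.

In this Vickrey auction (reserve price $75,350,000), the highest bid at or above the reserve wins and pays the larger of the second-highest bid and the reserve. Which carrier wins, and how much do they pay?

Bids ranked: 80,180,000 (Arden) > 69,410,000 (Verdant) > 60,610,000 (Novara) > 56,600,000 (Talon) > 40,020,000 (Vantage) > 27,000,000 (Sable) > …
Highest eligible bid: Arden at $80,180,000.
max(second-highest $69,410,000, reserve $75,350,000) = $75,350,000.

Arden pays $75,350,000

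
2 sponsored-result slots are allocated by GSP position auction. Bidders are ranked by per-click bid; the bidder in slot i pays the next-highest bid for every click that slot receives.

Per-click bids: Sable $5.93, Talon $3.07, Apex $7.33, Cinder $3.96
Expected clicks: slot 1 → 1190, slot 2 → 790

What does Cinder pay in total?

Ranked by bid: $7.33 (Apex) > $5.93 (Sable) > $3.96 (Cinder) > …
Cinder ranks below slot 2 → no slot, pays nothing.

Cinder pays $0.00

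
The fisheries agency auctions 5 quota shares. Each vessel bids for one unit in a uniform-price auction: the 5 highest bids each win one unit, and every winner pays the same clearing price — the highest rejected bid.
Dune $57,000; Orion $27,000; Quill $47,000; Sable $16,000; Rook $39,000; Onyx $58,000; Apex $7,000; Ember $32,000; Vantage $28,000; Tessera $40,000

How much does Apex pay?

Bids ranked high→low: 58,000 (Onyx), 57,000 (Dune), 47,000 (Quill), 40,000 (Tessera), 39,000 (Rook), 32,000 (Ember), 28,000 (Vantage), …
Top 5: Onyx, Dune, Quill, Tessera, Rook.
Highest unsuccessful bid: $32,000 → clearing price.
Apex does not win → pays $0.

Apex pays $0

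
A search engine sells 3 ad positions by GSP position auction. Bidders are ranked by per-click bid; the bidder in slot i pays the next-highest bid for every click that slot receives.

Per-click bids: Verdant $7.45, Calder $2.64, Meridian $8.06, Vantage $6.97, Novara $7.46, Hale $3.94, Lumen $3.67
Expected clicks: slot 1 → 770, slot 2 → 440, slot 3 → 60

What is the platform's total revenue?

Per-click bids in order: $8.06 (Meridian) > $7.46 (Novara) > $7.45 (Verdant) > $6.97 (Vantage) > …
Slot 1: Meridian pays $7.46 × 770 = $5744.20
Slot 2: Novara pays $7.45 × 440 = $3278.00
Slot 3: Verdant pays $6.97 × 60 = $418.20
Total = $9440.40

Total revenue: $9440.40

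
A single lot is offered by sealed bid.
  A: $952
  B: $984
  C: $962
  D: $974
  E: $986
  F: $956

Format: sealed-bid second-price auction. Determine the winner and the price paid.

Sorting bids: 986 (E) > 984 (B) > 974 (D) > 962 (C) > 956 (F) > 952 (A)
E is highest; pays the second-highest bid, $984.

E pays $984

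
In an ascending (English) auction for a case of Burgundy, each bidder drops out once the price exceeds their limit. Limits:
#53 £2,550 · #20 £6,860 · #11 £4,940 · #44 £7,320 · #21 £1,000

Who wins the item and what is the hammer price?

#44 wins at £6,860

Rule: the price rises until one bidder remains; the winner pays the price at which the last rival dropped out.
Sorting limits: 7,320 (#44) > 6,860 (#20) > 4,940 (#11) > 2,550 (#53) > 1,000 (#21)
#20 is the last rival to drop out, at £6,860; #44 remains and wins at that price.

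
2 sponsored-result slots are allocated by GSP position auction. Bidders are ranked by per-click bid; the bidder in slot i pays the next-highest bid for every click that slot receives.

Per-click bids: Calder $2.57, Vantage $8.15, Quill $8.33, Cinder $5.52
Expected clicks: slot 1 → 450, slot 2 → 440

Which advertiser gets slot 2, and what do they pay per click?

Vantage; $5.52 per click

Ranked by bid: $8.33 (Quill) > $8.15 (Vantage) > $5.52 (Cinder) > …
Slot 2 goes to the second-ranked bidder, Vantage, who pays the next bid down: $5.52/click.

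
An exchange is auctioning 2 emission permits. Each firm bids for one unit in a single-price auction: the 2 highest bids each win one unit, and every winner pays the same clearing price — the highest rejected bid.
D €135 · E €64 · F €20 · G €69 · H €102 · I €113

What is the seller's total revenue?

Total revenue: €204

Bids ranked high→low: 135 (D), 113 (I), 102 (H), 69 (G), …
The 2 highest are D, I.
Clearing price = highest rejected bid = €102.
Total revenue = 2 × €102 = €204.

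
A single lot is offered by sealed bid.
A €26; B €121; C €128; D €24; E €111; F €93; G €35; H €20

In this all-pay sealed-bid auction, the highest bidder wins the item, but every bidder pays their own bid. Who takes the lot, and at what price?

All-pay sealed-bid auction: the highest bidder wins the item, but every bidder pays their own bid.
Bids ranked: 128 (C) > 121 (B) > 111 (E) > 93 (F) > 35 (G) > 26 (A) > …
C wins with the top bid; all bids are sunk regardless.

C pays €128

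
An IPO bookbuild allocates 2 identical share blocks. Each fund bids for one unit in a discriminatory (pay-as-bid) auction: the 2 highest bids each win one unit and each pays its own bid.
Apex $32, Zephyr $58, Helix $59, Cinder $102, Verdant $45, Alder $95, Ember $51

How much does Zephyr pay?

Sorting: 102 (Cinder), 95 (Alder), 59 (Helix), 58 (Zephyr), …
The 2 highest are Cinder, Alder.
Zephyr does not win → $0.

Zephyr pays $0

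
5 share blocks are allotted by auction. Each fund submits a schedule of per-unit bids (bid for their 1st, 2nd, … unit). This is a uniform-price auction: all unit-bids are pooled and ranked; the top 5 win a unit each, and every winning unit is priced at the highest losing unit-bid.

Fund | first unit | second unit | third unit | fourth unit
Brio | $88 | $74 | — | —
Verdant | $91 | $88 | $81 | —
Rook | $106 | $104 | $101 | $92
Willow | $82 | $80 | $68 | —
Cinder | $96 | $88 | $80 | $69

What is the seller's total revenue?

Total revenue: $455

Merging the schedules and taking the best 5: 106 (Rook-1), 104 (Rook-2), 101 (Rook-3), 96 (Cinder-1), 92 (Rook-4)
First bid not allocated: $91.
Allocation: Cinder 1, Rook 4. Every unit priced at $91.
Revenue = 5 × 91 = $455.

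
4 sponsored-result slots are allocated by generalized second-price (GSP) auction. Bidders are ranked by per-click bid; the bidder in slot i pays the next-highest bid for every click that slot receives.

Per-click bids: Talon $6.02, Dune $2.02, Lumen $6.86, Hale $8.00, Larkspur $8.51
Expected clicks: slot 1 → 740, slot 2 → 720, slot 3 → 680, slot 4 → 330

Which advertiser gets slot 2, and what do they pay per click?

Hale; $6.86 per click

Sorting advertisers: $8.51 (Larkspur) > $8.00 (Hale) > $6.86 (Lumen) > $6.02 (Talon) > $2.02 (Dune)
Slot 2 goes to the second-ranked bidder, Hale, who pays the next bid down: $6.86/click.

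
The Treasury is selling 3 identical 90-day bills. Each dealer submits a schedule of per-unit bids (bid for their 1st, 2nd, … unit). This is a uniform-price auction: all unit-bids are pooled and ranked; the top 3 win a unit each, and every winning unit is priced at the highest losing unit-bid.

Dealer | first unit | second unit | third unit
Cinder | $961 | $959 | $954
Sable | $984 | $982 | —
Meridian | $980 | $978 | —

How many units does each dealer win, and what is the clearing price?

Meridian 1, Sable 2; clearing price $978

All unit-bids, highest first — top 3: 984 (Sable-1), 982 (Sable-2), 980 (Meridian-1)
First bid not allocated: $978.
Allocation: Meridian 1, Sable 2.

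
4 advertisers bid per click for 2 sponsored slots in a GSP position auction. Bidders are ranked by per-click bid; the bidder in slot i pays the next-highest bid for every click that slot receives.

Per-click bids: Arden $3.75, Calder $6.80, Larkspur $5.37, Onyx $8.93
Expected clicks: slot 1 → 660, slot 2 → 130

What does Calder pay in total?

Calder pays $698.10

Ranked by bid: $8.93 (Onyx) > $6.80 (Calder) > $5.37 (Larkspur) > …
Calder holds slot 2 → pays next bid $5.37 × 130 clicks = $698.10.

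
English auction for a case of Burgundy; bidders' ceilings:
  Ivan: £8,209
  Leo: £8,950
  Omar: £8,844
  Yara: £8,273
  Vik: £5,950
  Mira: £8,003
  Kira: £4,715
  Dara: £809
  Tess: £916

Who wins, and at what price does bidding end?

Leo wins at £8,844

Rule: the price rises until one bidder remains; the winner pays the price at which the last rival dropped out.
Limits ranked: 8,950 (Leo) > 8,844 (Omar) > 8,273 (Yara) > 8,209 (Ivan) > 8,003 (Mira) > 5,950 (Vik) > …
Once the price passes £8,844, only Leo is left; the hammer falls at Omar's limit of £8,844.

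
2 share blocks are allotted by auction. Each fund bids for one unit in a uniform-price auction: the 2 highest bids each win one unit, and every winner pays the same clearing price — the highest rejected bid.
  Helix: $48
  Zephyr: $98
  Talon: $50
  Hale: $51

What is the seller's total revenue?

Total revenue: $100

Ordering the bids: 98 (Zephyr), 51 (Hale), 50 (Talon), 48 (Helix)
Winners (2 units): Zephyr, Hale.
Clearing price = highest rejected bid = $50.
Total revenue = 2 × $50 = $100.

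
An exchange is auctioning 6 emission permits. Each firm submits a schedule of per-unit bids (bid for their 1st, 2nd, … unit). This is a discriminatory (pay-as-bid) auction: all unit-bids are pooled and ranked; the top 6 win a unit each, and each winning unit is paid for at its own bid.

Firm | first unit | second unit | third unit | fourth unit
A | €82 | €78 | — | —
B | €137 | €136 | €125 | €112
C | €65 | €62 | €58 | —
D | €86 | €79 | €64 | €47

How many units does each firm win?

Merging the schedules and taking the best 6: 137 (B-1), 136 (B-2), 125 (B-3), 112 (B-4), 86 (D-1), 82 (A-1)
Next rejected bid: €79 (not a price — pay-as-bid).
Allocation: A 1, B 4, D 1.

A 1, B 4, D 1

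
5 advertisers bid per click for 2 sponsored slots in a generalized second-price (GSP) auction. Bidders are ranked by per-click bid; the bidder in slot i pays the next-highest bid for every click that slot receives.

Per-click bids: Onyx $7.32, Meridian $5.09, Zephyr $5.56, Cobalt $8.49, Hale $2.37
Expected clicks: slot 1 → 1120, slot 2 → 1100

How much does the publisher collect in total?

Per-click bids in order: $8.49 (Cobalt) > $7.32 (Onyx) > $5.56 (Zephyr) > …
Slot 1: Cobalt pays $7.32 × 1120 = $8198.40
Slot 2: Onyx pays $5.56 × 1100 = $6116.00
Total = $14314.40

Total revenue: $14314.40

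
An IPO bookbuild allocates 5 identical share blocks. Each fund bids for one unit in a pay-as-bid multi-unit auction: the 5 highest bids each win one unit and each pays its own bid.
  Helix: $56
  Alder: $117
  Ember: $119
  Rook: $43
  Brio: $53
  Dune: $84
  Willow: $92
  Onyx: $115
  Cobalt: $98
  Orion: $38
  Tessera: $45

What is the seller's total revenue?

Bids ranked high→low: 119 (Ember), 117 (Alder), 115 (Onyx), 98 (Cobalt), 92 (Willow), 84 (Dune), 56 (Helix), …
Winners (5 units): Ember, Alder, Onyx, Cobalt, Willow.
Total revenue = 119 + 117 + 115 + 98 + 92 = $541.

Total revenue: $541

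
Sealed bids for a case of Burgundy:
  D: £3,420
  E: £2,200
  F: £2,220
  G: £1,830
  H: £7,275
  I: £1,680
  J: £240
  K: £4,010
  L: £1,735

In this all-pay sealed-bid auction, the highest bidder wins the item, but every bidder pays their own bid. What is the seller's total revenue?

Total revenue: £24,610

Rule: the highest bidder wins the item, but every bidder pays their own bid.
Sorting bids: 7,275 (H) > 4,010 (K) > 3,420 (D) > 2,220 (F) > 2,200 (E) > 1,830 (G) > …
Every bidder forfeits their bid regardless of winning.
Revenue = 3,420 + 2,200 + 2,220 + 1,830 + 7,275 + 1,680 + 240 + 4,010 + 1,735 = £24,610.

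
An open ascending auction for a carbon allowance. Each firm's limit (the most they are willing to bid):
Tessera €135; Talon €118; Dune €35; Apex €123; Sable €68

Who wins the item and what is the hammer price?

Tessera wins at €123

Limits in order: 135 (Tessera) > 123 (Apex) > 118 (Talon) > 68 (Sable) > 35 (Dune)
Bidding ends when Apex exits at €123; Tessera takes it.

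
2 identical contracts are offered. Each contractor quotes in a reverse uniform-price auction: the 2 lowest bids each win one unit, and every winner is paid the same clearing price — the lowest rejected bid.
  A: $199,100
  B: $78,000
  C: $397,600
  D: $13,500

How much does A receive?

A is paid $0

Sorting: 13,500 (D), 78,000 (B), 199,100 (A), 397,600 (C)
Lowest 2: D, B.
Clearing price = lowest rejected bid = $199,100.
A does not win → is paid $0.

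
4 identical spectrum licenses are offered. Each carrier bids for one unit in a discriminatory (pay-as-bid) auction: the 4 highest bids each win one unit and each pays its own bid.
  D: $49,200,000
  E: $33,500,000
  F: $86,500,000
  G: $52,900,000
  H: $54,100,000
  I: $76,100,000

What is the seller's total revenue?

Sorting: 86,500,000 (F), 76,100,000 (I), 54,100,000 (H), 52,900,000 (G), 49,200,000 (D), 33,500,000 (E)
The 4 highest are F, I, H, G.
Total revenue = 86,500,000 + 76,100,000 + 54,100,000 + 52,900,000 = $269,600,000.

Total revenue: $269,600,000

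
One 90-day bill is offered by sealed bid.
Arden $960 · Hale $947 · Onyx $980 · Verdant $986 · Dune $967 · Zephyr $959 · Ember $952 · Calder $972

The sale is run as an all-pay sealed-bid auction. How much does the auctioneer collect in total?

Total revenue: $7,723

Rule: the highest bidder wins the item, but every bidder pays their own bid.
Bids in order: 986 (Verdant) > 980 (Onyx) > 972 (Calder) > 967 (Dune) > 960 (Arden) > 959 (Zephyr) > …
Verdant wins with the top bid; all bids are sunk regardless.
Every bidder forfeits their bid regardless of winning.
Revenue = 960 + 947 + 980 + 986 + 967 + 959 + 952 + 972 = $7,723.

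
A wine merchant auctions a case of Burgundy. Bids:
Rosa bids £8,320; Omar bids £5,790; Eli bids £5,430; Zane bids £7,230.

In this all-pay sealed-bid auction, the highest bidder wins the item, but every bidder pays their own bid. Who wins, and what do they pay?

Sorting bids: 8,320 (Rosa) > 7,230 (Zane) > 5,790 (Omar) > 5,430 (Eli)
Rosa wins with the top bid; all bids are sunk regardless.

Rosa pays £8,320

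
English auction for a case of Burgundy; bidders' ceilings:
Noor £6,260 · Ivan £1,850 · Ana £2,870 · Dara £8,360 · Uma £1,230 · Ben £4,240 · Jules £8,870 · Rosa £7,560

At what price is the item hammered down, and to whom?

Limits ranked: 8,870 (Jules) > 8,360 (Dara) > 7,560 (Rosa) > 6,260 (Noor) > 4,240 (Ben) > 2,870 (Ana) > …
Bidding ends when Dara exits at £8,360; Jules takes it.

Jules wins at £8,360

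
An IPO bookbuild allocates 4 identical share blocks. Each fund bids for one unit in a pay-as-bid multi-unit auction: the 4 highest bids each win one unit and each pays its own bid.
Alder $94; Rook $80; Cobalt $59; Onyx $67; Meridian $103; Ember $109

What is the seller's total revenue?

Total revenue: $386

Sorting: 109 (Ember), 103 (Meridian), 94 (Alder), 80 (Rook), 67 (Onyx), 59 (Cobalt)
Top 4: Ember, Meridian, Alder, Rook.
Total revenue = 109 + 103 + 94 + 80 = $386.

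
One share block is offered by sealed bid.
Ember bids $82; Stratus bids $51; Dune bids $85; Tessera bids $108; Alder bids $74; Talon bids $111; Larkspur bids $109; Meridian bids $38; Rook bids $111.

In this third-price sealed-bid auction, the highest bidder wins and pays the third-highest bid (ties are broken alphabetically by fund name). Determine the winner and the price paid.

Sorting bids: 111 (Rook) > 111 (Talon) > 109 (Larkspur) > 108 (Tessera) > 85 (Dune) > 82 (Ember) > …
Rook and Talon tie at $111; tie-break gives it to Rook.
Rook is highest; pays the third-highest bid, $109.

Rook pays $109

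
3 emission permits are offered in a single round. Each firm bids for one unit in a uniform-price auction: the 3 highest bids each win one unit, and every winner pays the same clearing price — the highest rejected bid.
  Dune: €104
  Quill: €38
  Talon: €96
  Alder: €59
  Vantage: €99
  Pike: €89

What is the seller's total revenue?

Total revenue: €267

Ordering the bids: 104 (Dune), 99 (Vantage), 96 (Talon), 89 (Pike), 59 (Alder), …
Winners (3 units): Dune, Vantage, Talon.
Clearing price = highest rejected bid = €89.
Total revenue = 3 × €89 = €267.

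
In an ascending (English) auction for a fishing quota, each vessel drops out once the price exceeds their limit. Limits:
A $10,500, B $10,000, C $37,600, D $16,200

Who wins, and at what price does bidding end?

C wins at $16,200

Limits ranked: 37,600 (C) > 16,200 (D) > 10,500 (A) > 10,000 (B)
Once the price passes $16,200, only C is left; the hammer falls at D's limit of $16,200.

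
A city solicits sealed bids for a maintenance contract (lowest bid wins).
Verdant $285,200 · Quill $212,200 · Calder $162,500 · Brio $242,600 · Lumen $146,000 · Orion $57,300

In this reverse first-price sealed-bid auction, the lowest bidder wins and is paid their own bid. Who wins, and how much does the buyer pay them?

Orion is paid $57,300

Bids ranked: 57,300 (Orion) < 146,000 (Lumen) < 162,500 (Calder) < 212,200 (Quill) < 242,600 (Brio) < 285,200 (Verdant)
Orion has the lowest bid and is paid exactly that: $57,300.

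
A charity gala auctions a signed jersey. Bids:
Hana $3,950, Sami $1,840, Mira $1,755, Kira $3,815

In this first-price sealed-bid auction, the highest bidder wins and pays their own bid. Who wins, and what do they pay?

Hana pays $3,950

First-price sealed-bid auction: the highest bidder wins and pays their own bid.
Bids in order: 3,950 (Hana) > 3,815 (Kira) > 1,840 (Sami) > 1,755 (Mira)
First-price: Hana pays what they bid, $3,950.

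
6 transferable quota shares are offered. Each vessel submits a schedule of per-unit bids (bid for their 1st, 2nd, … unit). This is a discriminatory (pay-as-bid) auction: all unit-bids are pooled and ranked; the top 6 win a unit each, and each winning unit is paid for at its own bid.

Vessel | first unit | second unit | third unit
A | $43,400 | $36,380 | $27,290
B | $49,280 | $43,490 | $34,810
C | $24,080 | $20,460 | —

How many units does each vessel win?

A 3, B 3

Pooled unit-bids ranked (top 6): 49,280 (B-1), 43,490 (B-2), 43,400 (A-1), 36,380 (A-2), 34,810 (B-3), 27,290 (A-3)
Next rejected bid: $24,080 (not a price — pay-as-bid).
Allocation: A 3, B 3.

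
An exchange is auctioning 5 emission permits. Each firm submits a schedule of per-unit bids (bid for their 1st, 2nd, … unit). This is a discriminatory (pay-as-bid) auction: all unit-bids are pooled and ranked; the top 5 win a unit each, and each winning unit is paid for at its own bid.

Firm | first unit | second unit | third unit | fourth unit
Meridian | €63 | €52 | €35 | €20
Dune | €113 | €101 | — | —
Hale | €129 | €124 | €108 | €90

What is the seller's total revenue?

Total revenue: €575

All unit-bids, highest first — top 5: 129 (Hale-1), 124 (Hale-2), 113 (Dune-1), 108 (Hale-3), 101 (Dune-2)
Next rejected bid: €90 (not a price — pay-as-bid).
Each winning unit pays its own bid.
Revenue = 129 + 124 + 113 + 108 + 101 = €575.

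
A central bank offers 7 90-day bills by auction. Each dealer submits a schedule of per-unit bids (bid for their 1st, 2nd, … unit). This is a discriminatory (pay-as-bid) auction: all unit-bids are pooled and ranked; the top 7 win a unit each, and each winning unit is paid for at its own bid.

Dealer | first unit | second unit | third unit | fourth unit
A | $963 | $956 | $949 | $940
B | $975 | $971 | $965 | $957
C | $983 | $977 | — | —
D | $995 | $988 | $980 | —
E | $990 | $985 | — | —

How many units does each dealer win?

Pooled unit-bids ranked (top 7): 995 (D-1), 990 (E-1), 988 (D-2), 985 (E-2), 983 (C-1), 980 (D-3), 977 (C-2)
Next rejected bid: $975 (not a price — pay-as-bid).
Allocation: C 2, D 3, E 2.

C 2, D 3, E 2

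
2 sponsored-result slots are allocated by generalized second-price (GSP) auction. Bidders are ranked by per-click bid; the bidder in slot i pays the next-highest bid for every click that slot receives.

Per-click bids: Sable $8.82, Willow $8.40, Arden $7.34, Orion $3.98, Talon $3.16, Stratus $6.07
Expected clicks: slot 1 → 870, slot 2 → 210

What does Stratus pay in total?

Per-click bids in order: $8.82 (Sable) > $8.40 (Willow) > $7.34 (Arden) > …
Stratus ranks below slot 2 → no slot, pays nothing.

Stratus pays $0.00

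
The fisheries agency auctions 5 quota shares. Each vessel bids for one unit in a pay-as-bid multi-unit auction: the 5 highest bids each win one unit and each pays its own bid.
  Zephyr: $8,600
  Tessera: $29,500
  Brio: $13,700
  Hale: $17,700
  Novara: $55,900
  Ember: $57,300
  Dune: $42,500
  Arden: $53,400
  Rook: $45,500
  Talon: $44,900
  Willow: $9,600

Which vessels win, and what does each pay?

Bids ranked high→low: 57,300 (Ember), 55,900 (Novara), 53,400 (Arden), 45,500 (Rook), 44,900 (Talon), 42,500 (Dune), 29,500 (Tessera), …
Winners (5 units): Ember, Novara, Arden, Rook, Talon.
Each winner pays its own bid: Ember $57,300, Novara $55,900, Arden $53,400, Rook $45,500, Talon $44,900.

Ember $57,300, Novara $55,900, Arden $53,400, Rook $45,500, Talon $44,900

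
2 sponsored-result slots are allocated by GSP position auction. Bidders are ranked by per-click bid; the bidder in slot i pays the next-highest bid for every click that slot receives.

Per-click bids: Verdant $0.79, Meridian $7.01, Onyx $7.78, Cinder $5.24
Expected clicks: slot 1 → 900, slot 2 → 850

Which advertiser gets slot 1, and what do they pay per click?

Ranked by bid: $7.78 (Onyx) > $7.01 (Meridian) > $5.24 (Cinder) > …
Slot 1 goes to the first-ranked bidder, Onyx, who pays the next bid down: $7.01/click.

Onyx; $7.01 per click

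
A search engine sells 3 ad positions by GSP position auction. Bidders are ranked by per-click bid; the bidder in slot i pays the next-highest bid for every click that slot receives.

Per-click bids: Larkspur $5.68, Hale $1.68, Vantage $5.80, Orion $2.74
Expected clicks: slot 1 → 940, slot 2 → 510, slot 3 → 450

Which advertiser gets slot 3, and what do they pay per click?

Orion; $1.68 per click

Sorting advertisers: $5.80 (Vantage) > $5.68 (Larkspur) > $2.74 (Orion) > $1.68 (Hale)
Slot 3 goes to the third-ranked bidder, Orion, who pays the next bid down: $1.68/click.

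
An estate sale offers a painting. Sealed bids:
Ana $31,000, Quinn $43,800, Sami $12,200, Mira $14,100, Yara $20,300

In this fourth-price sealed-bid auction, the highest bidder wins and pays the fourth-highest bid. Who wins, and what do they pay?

Bids in order: 43,800 (Quinn) > 31,000 (Ana) > 20,300 (Yara) > 14,100 (Mira) > 12,200 (Sami)
Quinn wins; payment is bid #4 in the ranking = $14,100.

Quinn pays $14,100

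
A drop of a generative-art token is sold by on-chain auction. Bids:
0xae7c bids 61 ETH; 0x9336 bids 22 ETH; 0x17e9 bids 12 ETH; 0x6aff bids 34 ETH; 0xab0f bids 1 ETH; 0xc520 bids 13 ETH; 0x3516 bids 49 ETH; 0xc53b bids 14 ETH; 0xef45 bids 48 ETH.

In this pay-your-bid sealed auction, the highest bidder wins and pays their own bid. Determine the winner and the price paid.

0xae7c pays 61 ETH

Pay-your-bid sealed auction: the highest bidder wins and pays their own bid.
Sorting bids: 61 (0xae7c) > 49 (0x3516) > 48 (0xef45) > 34 (0x6aff) > 22 (0x9336) > 14 (0xc53b) > …
0xae7c has the highest bid and pays exactly that: 61 ETH.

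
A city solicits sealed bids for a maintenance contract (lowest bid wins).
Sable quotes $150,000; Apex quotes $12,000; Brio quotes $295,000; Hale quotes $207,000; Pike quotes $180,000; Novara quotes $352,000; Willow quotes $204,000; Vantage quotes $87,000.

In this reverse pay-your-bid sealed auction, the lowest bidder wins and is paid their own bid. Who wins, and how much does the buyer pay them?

Apex is paid $12,000

Bids ranked: 12,000 (Apex) < 87,000 (Vantage) < 150,000 (Sable) < 180,000 (Pike) < 204,000 (Willow) < 207,000 (Hale) < …
Apex is lowest → is paid own bid, $12,000.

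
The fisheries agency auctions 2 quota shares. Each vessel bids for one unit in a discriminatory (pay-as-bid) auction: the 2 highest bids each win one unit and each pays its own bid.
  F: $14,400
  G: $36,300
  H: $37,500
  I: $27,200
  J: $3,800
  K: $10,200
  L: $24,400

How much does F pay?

F pays $0

Sorting: 37,500 (H), 36,300 (G), 27,200 (I), 24,400 (L), …
Winners (2 units): H, G.
F does not win → $0.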